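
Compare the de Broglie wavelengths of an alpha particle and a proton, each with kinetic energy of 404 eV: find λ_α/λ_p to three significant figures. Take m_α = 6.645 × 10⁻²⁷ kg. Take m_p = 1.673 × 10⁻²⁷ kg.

λ_α/λ_p = 0.502

At fixed KE, p = √(2mKE) so λ = h/p ∝ 1/√m.
λ_α/λ_p = √(m_p/m_α) = √(1.673 × 10⁻²⁷/6.645 × 10⁻²⁷) = √(0.2518) = 0.502.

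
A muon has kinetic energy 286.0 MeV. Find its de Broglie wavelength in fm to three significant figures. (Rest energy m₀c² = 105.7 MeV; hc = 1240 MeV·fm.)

λ = 3.29 fm

Total energy E = KE + m₀c² = 286.0 + 105.7 = 391.7 MeV.
(pc)² = E² − (m₀c²)² = (391.7)² − (105.7)² = 1.423 × 10⁵ MeV², so pc = 377.2 MeV.
λ = hc/(pc) = 1240 MeV·fm / 377.2 MeV = 3.29 fm.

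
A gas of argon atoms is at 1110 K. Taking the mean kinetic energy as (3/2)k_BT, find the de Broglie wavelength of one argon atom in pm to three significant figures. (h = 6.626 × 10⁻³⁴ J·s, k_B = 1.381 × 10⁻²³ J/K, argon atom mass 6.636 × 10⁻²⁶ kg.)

KE = (3/2)k_BT = 1.5 × 1.381 × 10⁻²³ × 1110 = 2.299 × 10⁻²⁰ J.
p = √(2mKE) = √(2 × 6.636 × 10⁻²⁶ × 2.299 × 10⁻²⁰) = 5.524 × 10⁻²³ kg·m/s.
λ = h/p = 1.20 × 10⁻¹¹ m = 12.0 pm.

λ = 12.0 pm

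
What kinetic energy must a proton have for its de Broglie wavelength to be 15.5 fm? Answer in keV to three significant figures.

KE = 3410 keV

p = h/λ = 6.626 × 10⁻³⁴ / 1.550 × 10⁻¹⁴ = 4.275 × 10⁻²⁰ kg·m/s.
KE = p²/(2m) = (4.275 × 10⁻²⁰)² / (2 × 1.673 × 10⁻²⁷) = 5.462 × 10⁻¹³ J = 3410 keV.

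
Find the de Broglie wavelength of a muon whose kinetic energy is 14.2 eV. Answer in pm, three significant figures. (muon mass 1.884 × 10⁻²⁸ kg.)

λ = 22.6 pm

KE = 14.2 eV = 2.275 × 10⁻¹⁸ J.
p = √(2mKE) = √(2 × 1.884 × 10⁻²⁸ × 2.275 × 10⁻¹⁸) = 2.928 × 10⁻²³ kg·m/s.
λ = h/p = 6.626 × 10⁻³⁴ / 2.928 × 10⁻²³ = 2.26 × 10⁻¹¹ m = 22.6 pm.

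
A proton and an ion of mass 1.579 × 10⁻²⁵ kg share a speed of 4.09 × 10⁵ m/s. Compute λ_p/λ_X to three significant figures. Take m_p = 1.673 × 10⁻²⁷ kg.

λ_p/λ_X = 94.4

At fixed v, p = mv so λ = h/(mv) ∝ 1/m.
λ_p/λ_X = m_X/m_p = 1.579 × 10⁻²⁵/1.673 × 10⁻²⁷ = 94.4.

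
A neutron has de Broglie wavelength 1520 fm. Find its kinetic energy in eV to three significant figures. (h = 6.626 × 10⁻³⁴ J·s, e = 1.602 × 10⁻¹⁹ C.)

p = h/λ = 6.626 × 10⁻³⁴ / 1.520 × 10⁻¹² = 4.359 × 10⁻²² kg·m/s.
KE = p²/(2m) = (4.359 × 10⁻²²)² / (2 × 1.675 × 10⁻²⁷) = 5.672 × 10⁻¹⁷ J = 354 eV.

KE = 354 eV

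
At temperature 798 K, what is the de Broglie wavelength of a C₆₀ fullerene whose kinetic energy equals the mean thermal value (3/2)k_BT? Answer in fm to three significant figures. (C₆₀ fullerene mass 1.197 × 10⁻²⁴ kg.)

λ = 3330 fm

KE = (3/2)k_BT = 1.5 × 1.381 × 10⁻²³ × 798 = 1.653 × 10⁻²⁰ J.
p = √(2mKE) = √(2 × 1.197 × 10⁻²⁴ × 1.653 × 10⁻²⁰) = 1.989 × 10⁻²² kg·m/s.
λ = h/p = 3.33 × 10⁻¹² m = 3330 fm.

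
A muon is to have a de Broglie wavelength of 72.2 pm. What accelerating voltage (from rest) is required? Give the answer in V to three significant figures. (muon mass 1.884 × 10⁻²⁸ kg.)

V = 1.40 V

p = h/λ = 6.626 × 10⁻³⁴ / 7.220 × 10⁻¹¹ = 9.177 × 10⁻²⁴ kg·m/s.
KE = p²/(2m) = 2.235 × 10⁻¹⁹ J.
V = KE/e = 2.235 × 10⁻¹⁹ / (1.602 × 10⁻¹⁹) = 1.40 V.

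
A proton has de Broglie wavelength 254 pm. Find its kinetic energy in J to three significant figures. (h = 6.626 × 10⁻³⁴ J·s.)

p = h/λ = 6.626 × 10⁻³⁴ / 2.540 × 10⁻¹⁰ = 2.609 × 10⁻²⁴ kg·m/s.
KE = p²/(2m) = (2.609 × 10⁻²⁴)² / (2 × 1.673 × 10⁻²⁷) = 2.034 × 10⁻²¹ J = 2.03 × 10⁻²¹ J.

KE = 2.03 × 10⁻²¹ J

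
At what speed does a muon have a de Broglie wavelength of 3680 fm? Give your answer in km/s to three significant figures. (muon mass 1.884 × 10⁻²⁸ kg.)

p = h/λ = 6.626 × 10⁻³⁴ / 3.680 × 10⁻¹² = 1.801 × 10⁻²² kg·m/s.
v = p/m = 1.801 × 10⁻²² / 1.884 × 10⁻²⁸ = 9.56 × 10⁵ m/s = 956 km/s.

v = 956 km/s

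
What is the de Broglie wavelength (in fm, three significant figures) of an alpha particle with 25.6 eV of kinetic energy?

KE = 25.6 eV = 4.101 × 10⁻¹⁸ J.
p = √(2mKE) = √(2 × 6.645 × 10⁻²⁷ × 4.101 × 10⁻¹⁸) = 2.335 × 10⁻²² kg·m/s.
λ = h/p = 6.626 × 10⁻³⁴ / 2.335 × 10⁻²² = 2.84 × 10⁻¹² m = 2840 fm.

λ = 2840 fm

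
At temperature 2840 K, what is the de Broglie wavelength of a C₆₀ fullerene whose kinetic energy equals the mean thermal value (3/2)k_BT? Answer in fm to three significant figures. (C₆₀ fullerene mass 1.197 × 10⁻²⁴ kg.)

KE = (3/2)k_BT = 1.5 × 1.381 × 10⁻²³ × 2840 = 5.883 × 10⁻²⁰ J.
p = √(2mKE) = √(2 × 1.197 × 10⁻²⁴ × 5.883 × 10⁻²⁰) = 3.753 × 10⁻²² kg·m/s.
λ = h/p = 1.77 × 10⁻¹² m = 1770 fm.

λ = 1770 fm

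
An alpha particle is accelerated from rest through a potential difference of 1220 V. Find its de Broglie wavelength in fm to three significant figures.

λ = 291 fm

KE = 2eV = 2 × 1.602 × 10⁻¹⁹ × 1220 = 3.909 × 10⁻¹⁶ J.
p = √(2mKE) = √(2 × 6.645 × 10⁻²⁷ × 3.909 × 10⁻¹⁶) = 2.279 × 10⁻²¹ kg·m/s.
λ = h/p = 6.626 × 10⁻³⁴ / 2.279 × 10⁻²¹ = 2.91 × 10⁻¹³ m = 291 fm.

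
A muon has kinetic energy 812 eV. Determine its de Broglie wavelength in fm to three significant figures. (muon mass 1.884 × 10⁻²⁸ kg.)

λ = 2990 fm

KE = 812 eV = 1.301 × 10⁻¹⁶ J.
p = √(2mKE) = √(2 × 1.884 × 10⁻²⁸ × 1.301 × 10⁻¹⁶) = 2.214 × 10⁻²² kg·m/s.
λ = h/p = 6.626 × 10⁻³⁴ / 2.214 × 10⁻²² = 2.99 × 10⁻¹² m = 2990 fm.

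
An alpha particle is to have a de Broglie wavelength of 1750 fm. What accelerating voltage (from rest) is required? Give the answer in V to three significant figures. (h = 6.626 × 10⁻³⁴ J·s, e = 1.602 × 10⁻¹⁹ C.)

p = h/λ = 6.626 × 10⁻³⁴ / 1.750 × 10⁻¹² = 3.786 × 10⁻²² kg·m/s.
KE = p²/(2m) = 1.079 × 10⁻¹⁷ J.
V = KE/2e = 1.079 × 10⁻¹⁷ / (2 × 1.602 × 10⁻¹⁹) = 33.7 V.

V = 33.7 V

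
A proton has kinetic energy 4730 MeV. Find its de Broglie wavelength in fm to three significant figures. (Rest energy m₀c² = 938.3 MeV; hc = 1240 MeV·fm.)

λ = 0.222 fm

Total energy E = KE + m₀c² = 4730 + 938.3 = 5668.3 MeV.
(pc)² = E² − (m₀c²)² = (5668.3)² − (938.3)² = 3.125 × 10⁷ MeV², so pc = 5590 MeV.
λ = hc/(pc) = 1240 MeV·fm / 5590 MeV = 0.222 fm.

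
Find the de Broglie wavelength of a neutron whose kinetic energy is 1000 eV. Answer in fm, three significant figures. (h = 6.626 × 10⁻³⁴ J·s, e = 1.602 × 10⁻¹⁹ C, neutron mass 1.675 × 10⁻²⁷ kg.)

λ = 904 fm

KE = 1000 eV = 1.602 × 10⁻¹⁶ J.
p = √(2mKE) = √(2 × 1.675 × 10⁻²⁷ × 1.602 × 10⁻¹⁶) = 7.326 × 10⁻²² kg·m/s.
λ = h/p = 6.626 × 10⁻³⁴ / 7.326 × 10⁻²² = 9.04 × 10⁻¹³ m = 904 fm.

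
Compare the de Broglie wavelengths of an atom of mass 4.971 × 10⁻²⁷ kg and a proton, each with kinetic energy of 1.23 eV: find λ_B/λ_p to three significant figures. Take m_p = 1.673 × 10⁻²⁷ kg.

At fixed KE, p = √(2mKE) so λ = h/p ∝ 1/√m.
λ_B/λ_p = √(m_p/m_B) = √(1.673 × 10⁻²⁷/4.971 × 10⁻²⁷) = √(0.3366) = 0.580.

λ_B/λ_p = 0.580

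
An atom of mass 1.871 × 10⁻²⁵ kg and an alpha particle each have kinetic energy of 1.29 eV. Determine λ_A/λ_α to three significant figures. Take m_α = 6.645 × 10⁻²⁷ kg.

λ_A/λ_α = 0.188

At fixed KE, p = √(2mKE) so λ = h/p ∝ 1/√m.
λ_A/λ_α = √(m_α/m_A) = √(6.645 × 10⁻²⁷/1.871 × 10⁻²⁵) = √(0.03552) = 0.188.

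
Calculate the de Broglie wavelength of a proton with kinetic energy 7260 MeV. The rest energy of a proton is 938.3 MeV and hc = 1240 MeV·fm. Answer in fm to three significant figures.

λ = 0.152 fm

Total energy E = KE + m₀c² = 7260 + 938.3 = 8198.3 MeV.
(pc)² = E² − (m₀c²)² = (8198.3)² − (938.3)² = 6.633 × 10⁷ MeV², so pc = 8144 MeV.
λ = hc/(pc) = 1240 MeV·fm / 8144 MeV = 0.152 fm.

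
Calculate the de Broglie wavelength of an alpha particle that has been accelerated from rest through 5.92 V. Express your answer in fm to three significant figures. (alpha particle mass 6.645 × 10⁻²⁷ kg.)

KE = 2eV = 2 × 1.602 × 10⁻¹⁹ × 5.920 = 1.897 × 10⁻¹⁸ J.
p = √(2mKE) = √(2 × 6.645 × 10⁻²⁷ × 1.897 × 10⁻¹⁸) = 1.588 × 10⁻²² kg·m/s.
λ = h/p = 6.626 × 10⁻³⁴ / 1.588 × 10⁻²² = 4.17 × 10⁻¹² m = 4170 fm.

λ = 4170 fm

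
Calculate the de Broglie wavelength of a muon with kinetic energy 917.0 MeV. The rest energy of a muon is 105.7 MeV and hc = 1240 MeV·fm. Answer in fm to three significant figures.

λ = 1.22 fm

Total energy E = KE + m₀c² = 917.0 + 105.7 = 1022.7 MeV.
(pc)² = E² − (m₀c²)² = (1022.7)² − (105.7)² = 1.035 × 10⁶ MeV², so pc = 1017 MeV.
λ = hc/(pc) = 1240 MeV·fm / 1017 MeV = 1.22 fm.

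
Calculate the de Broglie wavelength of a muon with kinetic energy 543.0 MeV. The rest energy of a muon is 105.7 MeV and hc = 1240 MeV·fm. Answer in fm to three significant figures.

Total energy E = KE + m₀c² = 543.0 + 105.7 = 648.7 MeV.
(pc)² = E² − (m₀c²)² = (648.7)² − (105.7)² = 4.096 × 10⁵ MeV², so pc = 640.0 MeV.
λ = hc/(pc) = 1240 MeV·fm / 640.0 MeV = 1.94 fm.

λ = 1.94 fm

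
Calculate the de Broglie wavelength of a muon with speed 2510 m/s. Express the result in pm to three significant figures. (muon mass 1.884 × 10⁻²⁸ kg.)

p = mv = 1.884 × 10⁻²⁸ × 2510 = 4.729 × 10⁻²⁵ kg·m/s.
λ = h/p = 6.626 × 10⁻³⁴ / 4.729 × 10⁻²⁵ = 1.40 × 10⁻⁹ m = 1400 pm.

λ = 1400 pm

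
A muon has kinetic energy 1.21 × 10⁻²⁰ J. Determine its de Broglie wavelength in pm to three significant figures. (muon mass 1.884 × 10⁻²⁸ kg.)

p = √(2mKE) = √(2 × 1.884 × 10⁻²⁸ × 1.210 × 10⁻²⁰) = 2.135 × 10⁻²⁴ kg·m/s.
λ = h/p = 6.626 × 10⁻³⁴ / 2.135 × 10⁻²⁴ = 3.10 × 10⁻¹⁰ m = 310 pm.

λ = 310 pm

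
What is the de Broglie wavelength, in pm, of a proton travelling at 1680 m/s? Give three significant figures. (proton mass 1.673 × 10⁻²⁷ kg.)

p = mv = 1.673 × 10⁻²⁷ × 1680 = 2.811 × 10⁻²⁴ kg·m/s.
λ = h/p = 6.626 × 10⁻³⁴ / 2.811 × 10⁻²⁴ = 2.36 × 10⁻¹⁰ m = 236 pm.

λ = 236 pm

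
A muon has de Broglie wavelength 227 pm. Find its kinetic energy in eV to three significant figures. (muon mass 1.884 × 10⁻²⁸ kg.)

p = h/λ = 6.626 × 10⁻³⁴ / 2.270 × 10⁻¹⁰ = 2.919 × 10⁻²⁴ kg·m/s.
KE = p²/(2m) = (2.919 × 10⁻²⁴)² / (2 × 1.884 × 10⁻²⁸) = 2.261 × 10⁻²⁰ J = 0.141 eV.

KE = 0.141 eV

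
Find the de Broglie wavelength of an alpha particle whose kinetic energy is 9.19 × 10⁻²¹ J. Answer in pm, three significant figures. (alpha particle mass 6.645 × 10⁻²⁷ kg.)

p = √(2mKE) = √(2 × 6.645 × 10⁻²⁷ × 9.190 × 10⁻²¹) = 1.105 × 10⁻²³ kg·m/s.
λ = h/p = 6.626 × 10⁻³⁴ / 1.105 × 10⁻²³ = 6.00 × 10⁻¹¹ m = 60.0 pm.

λ = 60.0 pm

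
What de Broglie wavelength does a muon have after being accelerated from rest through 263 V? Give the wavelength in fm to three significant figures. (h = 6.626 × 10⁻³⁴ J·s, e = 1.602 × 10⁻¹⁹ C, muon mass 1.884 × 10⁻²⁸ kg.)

KE = eV = 1.602 × 10⁻¹⁹ × 263.0 = 4.213 × 10⁻¹⁷ J.
p = √(2mKE) = √(2 × 1.884 × 10⁻²⁸ × 4.213 × 10⁻¹⁷) = 1.260 × 10⁻²² kg·m/s.
λ = h/p = 6.626 × 10⁻³⁴ / 1.260 × 10⁻²² = 5.26 × 10⁻¹² m = 5260 fm.

λ = 5260 fm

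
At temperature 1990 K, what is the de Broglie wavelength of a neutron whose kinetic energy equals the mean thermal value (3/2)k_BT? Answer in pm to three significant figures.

λ = 56.4 pm

KE = (3/2)k_BT = 1.5 × 1.381 × 10⁻²³ × 1990 = 4.122 × 10⁻²⁰ J.
p = √(2mKE) = √(2 × 1.675 × 10⁻²⁷ × 4.122 × 10⁻²⁰) = 1.175 × 10⁻²³ kg·m/s.
λ = h/p = 5.64 × 10⁻¹¹ m = 56.4 pm.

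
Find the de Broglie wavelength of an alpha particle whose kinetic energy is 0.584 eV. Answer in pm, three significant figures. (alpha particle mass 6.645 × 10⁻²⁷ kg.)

KE = 0.584 eV = 9.356 × 10⁻²⁰ J.
p = √(2mKE) = √(2 × 6.645 × 10⁻²⁷ × 9.356 × 10⁻²⁰) = 3.526 × 10⁻²³ kg·m/s.
λ = h/p = 6.626 × 10⁻³⁴ / 3.526 × 10⁻²³ = 1.88 × 10⁻¹¹ m = 18.8 pm.

λ = 18.8 pm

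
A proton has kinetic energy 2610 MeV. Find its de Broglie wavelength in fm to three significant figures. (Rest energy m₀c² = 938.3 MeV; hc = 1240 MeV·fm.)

Total energy E = KE + m₀c² = 2610 + 938.3 = 3548.3 MeV.
(pc)² = E² − (m₀c²)² = (3548.3)² − (938.3)² = 1.171 × 10⁷ MeV², so pc = 3422 MeV.
λ = hc/(pc) = 1240 MeV·fm / 3422 MeV = 0.362 fm.

λ = 0.362 fm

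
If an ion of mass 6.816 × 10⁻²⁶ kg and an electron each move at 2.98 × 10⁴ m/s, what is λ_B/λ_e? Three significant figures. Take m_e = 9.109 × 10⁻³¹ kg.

At fixed v, p = mv so λ = h/(mv) ∝ 1/m.
λ_B/λ_e = m_e/m_B = 9.109 × 10⁻³¹/6.816 × 10⁻²⁶ = 1.34 × 10⁻⁵.

λ_B/λ_e = 1.34 × 10⁻⁵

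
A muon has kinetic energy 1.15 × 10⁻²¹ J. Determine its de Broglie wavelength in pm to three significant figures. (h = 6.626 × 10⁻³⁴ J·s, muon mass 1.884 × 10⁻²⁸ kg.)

p = √(2mKE) = √(2 × 1.884 × 10⁻²⁸ × 1.150 × 10⁻²¹) = 6.583 × 10⁻²⁵ kg·m/s.
λ = h/p = 6.626 × 10⁻³⁴ / 6.583 × 10⁻²⁵ = 1.01 × 10⁻⁹ m = 1010 pm.

λ = 1010 pm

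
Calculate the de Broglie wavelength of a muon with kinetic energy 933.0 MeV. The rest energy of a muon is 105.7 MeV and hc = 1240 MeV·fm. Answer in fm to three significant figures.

λ = 1.20 fm

Total energy E = KE + m₀c² = 933.0 + 105.7 = 1038.7 MeV.
(pc)² = E² − (m₀c²)² = (1038.7)² − (105.7)² = 1.068 × 10⁶ MeV², so pc = 1033 MeV.
λ = hc/(pc) = 1240 MeV·fm / 1033 MeV = 1.20 fm.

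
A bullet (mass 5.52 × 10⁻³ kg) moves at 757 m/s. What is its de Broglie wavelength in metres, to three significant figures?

p = mv = 5.52 × 10⁻³ × 757 = 4.179 kg·m/s.
λ = h/p = 6.626 × 10⁻³⁴ / 4.179 = 1.59 × 10⁻³⁴ m.

λ = 1.59 × 10⁻³⁴ m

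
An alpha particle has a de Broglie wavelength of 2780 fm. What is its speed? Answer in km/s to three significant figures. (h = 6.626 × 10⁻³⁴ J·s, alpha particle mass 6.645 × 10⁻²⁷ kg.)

v = 35.9 km/s

p = h/λ = 6.626 × 10⁻³⁴ / 2.780 × 10⁻¹² = 2.383 × 10⁻²² kg·m/s.
v = p/m = 2.383 × 10⁻²² / 6.645 × 10⁻²⁷ = 3.59 × 10⁴ m/s = 35.9 km/s.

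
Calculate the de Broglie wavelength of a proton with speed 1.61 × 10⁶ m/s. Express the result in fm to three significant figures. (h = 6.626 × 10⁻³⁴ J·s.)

λ = 246 fm

p = mv = 1.673 × 10⁻²⁷ × 1.61 × 10⁶ = 2.694 × 10⁻²¹ kg·m/s.
λ = h/p = 6.626 × 10⁻³⁴ / 2.694 × 10⁻²¹ = 2.46 × 10⁻¹³ m = 246 fm.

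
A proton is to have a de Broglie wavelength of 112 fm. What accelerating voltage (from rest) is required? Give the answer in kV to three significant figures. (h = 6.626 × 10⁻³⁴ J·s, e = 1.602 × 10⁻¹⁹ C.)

V = 65.3 kV

p = h/λ = 6.626 × 10⁻³⁴ / 1.120 × 10⁻¹³ = 5.916 × 10⁻²¹ kg·m/s.
KE = p²/(2m) = 1.046 × 10⁻¹⁴ J.
V = KE/e = 1.046 × 10⁻¹⁴ / (1.602 × 10⁻¹⁹) = 65.3 kV.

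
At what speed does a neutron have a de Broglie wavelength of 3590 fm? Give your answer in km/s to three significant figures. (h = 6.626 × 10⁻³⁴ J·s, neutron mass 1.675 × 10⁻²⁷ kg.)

p = h/λ = 6.626 × 10⁻³⁴ / 3.590 × 10⁻¹² = 1.846 × 10⁻²² kg·m/s.
v = p/m = 1.846 × 10⁻²² / 1.675 × 10⁻²⁷ = 1.10 × 10⁵ m/s = 110 km/s.

v = 110 km/s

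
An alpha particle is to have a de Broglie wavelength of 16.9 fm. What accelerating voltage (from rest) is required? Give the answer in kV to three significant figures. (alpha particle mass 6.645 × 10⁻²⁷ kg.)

p = h/λ = 6.626 × 10⁻³⁴ / 1.690 × 10⁻¹⁴ = 3.921 × 10⁻²⁰ kg·m/s.
KE = p²/(2m) = 1.157 × 10⁻¹³ J.
V = KE/2e = 1.157 × 10⁻¹³ / (2 × 1.602 × 10⁻¹⁹) = 361 kV.

V = 361 kV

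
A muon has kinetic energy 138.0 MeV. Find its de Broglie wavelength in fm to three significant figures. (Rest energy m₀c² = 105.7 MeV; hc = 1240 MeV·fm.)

Total energy E = KE + m₀c² = 138.0 + 105.7 = 243.7 MeV.
(pc)² = E² − (m₀c²)² = (243.7)² − (105.7)² = 4.822 × 10⁴ MeV², so pc = 219.6 MeV.
λ = hc/(pc) = 1240 MeV·fm / 219.6 MeV = 5.65 fm.

λ = 5.65 fm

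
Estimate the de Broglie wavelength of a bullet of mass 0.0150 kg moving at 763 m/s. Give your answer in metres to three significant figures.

λ = 5.79 × 10⁻³⁵ m

p = mv = 0.0150 × 763 = 1.145 × 10¹ kg·m/s.
λ = h/p = 6.626 × 10⁻³⁴ / 1.145 × 10¹ = 5.79 × 10⁻³⁵ m.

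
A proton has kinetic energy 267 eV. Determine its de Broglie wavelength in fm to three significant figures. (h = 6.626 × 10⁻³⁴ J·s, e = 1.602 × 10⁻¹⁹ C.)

λ = 1750 fm

KE = 267 eV = 4.277 × 10⁻¹⁷ J.
p = √(2mKE) = √(2 × 1.673 × 10⁻²⁷ × 4.277 × 10⁻¹⁷) = 3.783 × 10⁻²² kg·m/s.
λ = h/p = 6.626 × 10⁻³⁴ / 3.783 × 10⁻²² = 1.75 × 10⁻¹² m = 1750 fm.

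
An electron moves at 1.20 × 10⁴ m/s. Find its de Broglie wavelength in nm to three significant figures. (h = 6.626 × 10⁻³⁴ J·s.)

p = mv = 9.109 × 10⁻³¹ × 1.20 × 10⁴ = 1.093 × 10⁻²⁶ kg·m/s.
λ = h/p = 6.626 × 10⁻³⁴ / 1.093 × 10⁻²⁶ = 6.06 × 10⁻⁸ m = 60.6 nm.

λ = 60.6 nm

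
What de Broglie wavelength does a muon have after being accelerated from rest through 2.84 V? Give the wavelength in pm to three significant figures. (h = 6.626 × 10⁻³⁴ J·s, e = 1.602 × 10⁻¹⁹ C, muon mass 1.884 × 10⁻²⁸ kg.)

KE = eV = 1.602 × 10⁻¹⁹ × 2.840 = 4.550 × 10⁻¹⁹ J.
p = √(2mKE) = √(2 × 1.884 × 10⁻²⁸ × 4.550 × 10⁻¹⁹) = 1.309 × 10⁻²³ kg·m/s.
λ = h/p = 6.626 × 10⁻³⁴ / 1.309 × 10⁻²³ = 5.06 × 10⁻¹¹ m = 50.6 pm.

λ = 50.6 pm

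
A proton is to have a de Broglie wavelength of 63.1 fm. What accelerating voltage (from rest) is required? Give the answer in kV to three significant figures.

V = 206 kV

p = h/λ = 6.626 × 10⁻³⁴ / 6.310 × 10⁻¹⁴ = 1.050 × 10⁻²⁰ kg·m/s.
KE = p²/(2m) = 3.295 × 10⁻¹⁴ J.
V = KE/e = 3.295 × 10⁻¹⁴ / (1.602 × 10⁻¹⁹) = 206 kV.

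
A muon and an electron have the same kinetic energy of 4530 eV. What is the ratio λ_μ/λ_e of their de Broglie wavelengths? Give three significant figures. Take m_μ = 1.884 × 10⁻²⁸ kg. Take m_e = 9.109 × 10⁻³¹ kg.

λ_μ/λ_e = 0.0695

At fixed KE, p = √(2mKE) so λ = h/p ∝ 1/√m.
λ_μ/λ_e = √(m_e/m_μ) = √(9.109 × 10⁻³¹/1.884 × 10⁻²⁸) = √(4.835 × 10⁻³) = 0.0695.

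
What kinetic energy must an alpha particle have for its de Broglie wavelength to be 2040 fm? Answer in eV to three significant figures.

p = h/λ = 6.626 × 10⁻³⁴ / 2.040 × 10⁻¹² = 3.248 × 10⁻²² kg·m/s.
KE = p²/(2m) = (3.248 × 10⁻²²)² / (2 × 6.645 × 10⁻²⁷) = 7.938 × 10⁻¹⁸ J = 49.6 eV.

KE = 49.6 eV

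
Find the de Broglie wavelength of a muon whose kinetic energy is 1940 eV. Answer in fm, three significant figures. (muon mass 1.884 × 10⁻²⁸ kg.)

λ = 1940 fm

KE = 1940 eV = 3.108 × 10⁻¹⁶ J.
p = √(2mKE) = √(2 × 1.884 × 10⁻²⁸ × 3.108 × 10⁻¹⁶) = 3.422 × 10⁻²² kg·m/s.
λ = h/p = 6.626 × 10⁻³⁴ / 3.422 × 10⁻²² = 1.94 × 10⁻¹² m = 1940 fm.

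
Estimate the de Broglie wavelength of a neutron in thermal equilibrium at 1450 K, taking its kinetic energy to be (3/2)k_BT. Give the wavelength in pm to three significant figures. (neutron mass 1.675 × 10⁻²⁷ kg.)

KE = (3/2)k_BT = 1.5 × 1.381 × 10⁻²³ × 1450 = 3.004 × 10⁻²⁰ J.
p = √(2mKE) = √(2 × 1.675 × 10⁻²⁷ × 3.004 × 10⁻²⁰) = 1.003 × 10⁻²³ kg·m/s.
λ = h/p = 6.61 × 10⁻¹¹ m = 66.1 pm.

λ = 66.1 pm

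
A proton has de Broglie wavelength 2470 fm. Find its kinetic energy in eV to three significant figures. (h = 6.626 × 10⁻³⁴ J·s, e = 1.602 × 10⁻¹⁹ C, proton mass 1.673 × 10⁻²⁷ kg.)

p = h/λ = 6.626 × 10⁻³⁴ / 2.470 × 10⁻¹² = 2.683 × 10⁻²² kg·m/s.
KE = p²/(2m) = (2.683 × 10⁻²²)² / (2 × 1.673 × 10⁻²⁷) = 2.151 × 10⁻¹⁷ J = 134 eV.

KE = 134 eV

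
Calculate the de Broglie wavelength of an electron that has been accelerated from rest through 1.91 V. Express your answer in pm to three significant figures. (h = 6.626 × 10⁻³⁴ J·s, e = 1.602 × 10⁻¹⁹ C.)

KE = eV = 1.602 × 10⁻¹⁹ × 1.910 = 3.060 × 10⁻¹⁹ J.
p = √(2mKE) = √(2 × 9.109 × 10⁻³¹ × 3.060 × 10⁻¹⁹) = 7.466 × 10⁻²⁵ kg·m/s.
λ = h/p = 6.626 × 10⁻³⁴ / 7.466 × 10⁻²⁵ = 8.87 × 10⁻¹⁰ m = 887 pm.

λ = 887 pm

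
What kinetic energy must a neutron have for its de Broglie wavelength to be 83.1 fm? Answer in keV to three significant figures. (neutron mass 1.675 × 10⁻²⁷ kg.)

p = h/λ = 6.626 × 10⁻³⁴ / 8.310 × 10⁻¹⁴ = 7.974 × 10⁻²¹ kg·m/s.
KE = p²/(2m) = (7.974 × 10⁻²¹)² / (2 × 1.675 × 10⁻²⁷) = 1.898 × 10⁻¹⁴ J = 118 keV.

KE = 118 keV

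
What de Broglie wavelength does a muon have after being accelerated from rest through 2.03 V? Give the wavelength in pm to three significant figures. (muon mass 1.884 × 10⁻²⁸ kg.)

KE = eV = 1.602 × 10⁻¹⁹ × 2.030 = 3.252 × 10⁻¹⁹ J.
p = √(2mKE) = √(2 × 1.884 × 10⁻²⁸ × 3.252 × 10⁻¹⁹) = 1.107 × 10⁻²³ kg·m/s.
λ = h/p = 6.626 × 10⁻³⁴ / 1.107 × 10⁻²³ = 5.99 × 10⁻¹¹ m = 59.9 pm.

λ = 59.9 pm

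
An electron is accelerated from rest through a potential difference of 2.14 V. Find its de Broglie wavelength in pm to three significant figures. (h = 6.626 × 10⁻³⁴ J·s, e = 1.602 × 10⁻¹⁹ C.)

KE = eV = 1.602 × 10⁻¹⁹ × 2.140 = 3.428 × 10⁻¹⁹ J.
p = √(2mKE) = √(2 × 9.109 × 10⁻³¹ × 3.428 × 10⁻¹⁹) = 7.903 × 10⁻²⁵ kg·m/s.
λ = h/p = 6.626 × 10⁻³⁴ / 7.903 × 10⁻²⁵ = 8.38 × 10⁻¹⁰ m = 838 pm.

λ = 838 pm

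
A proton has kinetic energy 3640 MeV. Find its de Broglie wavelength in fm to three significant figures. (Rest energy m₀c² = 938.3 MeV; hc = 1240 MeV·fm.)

Total energy E = KE + m₀c² = 3640 + 938.3 = 4578.3 MeV.
(pc)² = E² − (m₀c²)² = (4578.3)² − (938.3)² = 2.008 × 10⁷ MeV², so pc = 4481 MeV.
λ = hc/(pc) = 1240 MeV·fm / 4481 MeV = 0.277 fm.

λ = 0.277 fm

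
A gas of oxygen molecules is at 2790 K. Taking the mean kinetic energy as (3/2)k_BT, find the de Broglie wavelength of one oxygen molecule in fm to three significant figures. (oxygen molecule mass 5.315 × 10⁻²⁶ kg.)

KE = (3/2)k_BT = 1.5 × 1.381 × 10⁻²³ × 2790 = 5.779 × 10⁻²⁰ J.
p = √(2mKE) = √(2 × 5.315 × 10⁻²⁶ × 5.779 × 10⁻²⁰) = 7.838 × 10⁻²³ kg·m/s.
λ = h/p = 8.45 × 10⁻¹² m = 8450 fm.

λ = 8450 fm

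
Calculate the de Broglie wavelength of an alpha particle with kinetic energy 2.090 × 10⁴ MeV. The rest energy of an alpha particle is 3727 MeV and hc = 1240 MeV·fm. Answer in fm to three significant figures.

λ = 0.0509 fm

Total energy E = KE + m₀c² = 2.090 × 10⁴ + 3727 = 24627 MeV.
(pc)² = E² − (m₀c²)² = (24627)² − (3727)² = 5.926 × 10⁸ MeV², so pc = 2.434 × 10⁴ MeV.
λ = hc/(pc) = 1240 MeV·fm / 2.434 × 10⁴ MeV = 0.0509 fm.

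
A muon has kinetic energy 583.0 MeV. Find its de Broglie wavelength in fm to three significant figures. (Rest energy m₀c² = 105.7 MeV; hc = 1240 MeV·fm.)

Total energy E = KE + m₀c² = 583.0 + 105.7 = 688.7 MeV.
(pc)² = E² − (m₀c²)² = (688.7)² − (105.7)² = 4.631 × 10⁵ MeV², so pc = 680.5 MeV.
λ = hc/(pc) = 1240 MeV·fm / 680.5 MeV = 1.82 fm.

λ = 1.82 fm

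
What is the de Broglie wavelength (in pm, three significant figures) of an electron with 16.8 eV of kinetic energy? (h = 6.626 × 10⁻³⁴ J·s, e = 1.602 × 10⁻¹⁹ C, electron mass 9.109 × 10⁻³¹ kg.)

KE = 16.8 eV = 2.691 × 10⁻¹⁸ J.
p = √(2mKE) = √(2 × 9.109 × 10⁻³¹ × 2.691 × 10⁻¹⁸) = 2.214 × 10⁻²⁴ kg·m/s.
λ = h/p = 6.626 × 10⁻³⁴ / 2.214 × 10⁻²⁴ = 2.99 × 10⁻¹⁰ m = 299 pm.

λ = 299 pm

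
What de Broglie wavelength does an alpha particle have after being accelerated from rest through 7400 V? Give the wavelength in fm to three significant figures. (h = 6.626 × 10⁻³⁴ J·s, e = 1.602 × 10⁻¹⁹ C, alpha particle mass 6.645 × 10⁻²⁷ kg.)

λ = 118 fm

KE = 2eV = 2 × 1.602 × 10⁻¹⁹ × 7400 = 2.371 × 10⁻¹⁵ J.
p = √(2mKE) = √(2 × 6.645 × 10⁻²⁷ × 2.371 × 10⁻¹⁵) = 5.613 × 10⁻²¹ kg·m/s.
λ = h/p = 6.626 × 10⁻³⁴ / 5.613 × 10⁻²¹ = 1.18 × 10⁻¹³ m = 118 fm.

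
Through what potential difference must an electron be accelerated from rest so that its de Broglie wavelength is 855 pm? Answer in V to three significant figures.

p = h/λ = 6.626 × 10⁻³⁴ / 8.550 × 10⁻¹⁰ = 7.750 × 10⁻²⁵ kg·m/s.
KE = p²/(2m) = 3.297 × 10⁻¹⁹ J.
V = KE/e = 3.297 × 10⁻¹⁹ / (1.602 × 10⁻¹⁹) = 2.06 V.

V = 2.06 V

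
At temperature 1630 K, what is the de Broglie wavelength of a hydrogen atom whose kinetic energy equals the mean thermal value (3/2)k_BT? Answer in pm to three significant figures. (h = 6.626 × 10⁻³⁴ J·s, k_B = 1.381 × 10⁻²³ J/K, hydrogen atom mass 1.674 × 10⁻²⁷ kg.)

λ = 62.3 pm

KE = (3/2)k_BT = 1.5 × 1.381 × 10⁻²³ × 1630 = 3.377 × 10⁻²⁰ J.
p = √(2mKE) = √(2 × 1.674 × 10⁻²⁷ × 3.377 × 10⁻²⁰) = 1.063 × 10⁻²³ kg·m/s.
λ = h/p = 6.23 × 10⁻¹¹ m = 62.3 pm.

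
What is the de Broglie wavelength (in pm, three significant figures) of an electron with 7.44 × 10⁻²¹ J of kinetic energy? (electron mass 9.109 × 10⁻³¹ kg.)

p = √(2mKE) = √(2 × 9.109 × 10⁻³¹ × 7.440 × 10⁻²¹) = 1.164 × 10⁻²⁵ kg·m/s.
λ = h/p = 6.626 × 10⁻³⁴ / 1.164 × 10⁻²⁵ = 5.69 × 10⁻⁹ m = 5690 pm.

λ = 5690 pm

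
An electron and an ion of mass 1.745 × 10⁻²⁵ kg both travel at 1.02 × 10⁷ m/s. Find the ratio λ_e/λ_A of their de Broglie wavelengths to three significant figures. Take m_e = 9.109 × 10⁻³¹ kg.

At fixed v, p = mv so λ = h/(mv) ∝ 1/m.
λ_e/λ_A = m_A/m_e = 1.745 × 10⁻²⁵/9.109 × 10⁻³¹ = 1.92 × 10⁵.

λ_e/λ_A = 1.92 × 10⁵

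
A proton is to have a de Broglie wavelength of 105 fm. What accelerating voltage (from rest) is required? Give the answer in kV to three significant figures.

V = 74.3 kV

p = h/λ = 6.626 × 10⁻³⁴ / 1.050 × 10⁻¹³ = 6.310 × 10⁻²¹ kg·m/s.
KE = p²/(2m) = 1.190 × 10⁻¹⁴ J.
V = KE/e = 1.190 × 10⁻¹⁴ / (1.602 × 10⁻¹⁹) = 74.3 kV.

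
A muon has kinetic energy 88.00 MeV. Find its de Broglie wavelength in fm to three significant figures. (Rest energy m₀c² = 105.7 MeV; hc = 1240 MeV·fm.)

Total energy E = KE + m₀c² = 88.00 + 105.7 = 193.70 MeV.
(pc)² = E² − (m₀c²)² = (193.70)² − (105.7)² = 2.635 × 10⁴ MeV², so pc = 162.3 MeV.
λ = hc/(pc) = 1240 MeV·fm / 162.3 MeV = 7.64 fm.

λ = 7.64 fm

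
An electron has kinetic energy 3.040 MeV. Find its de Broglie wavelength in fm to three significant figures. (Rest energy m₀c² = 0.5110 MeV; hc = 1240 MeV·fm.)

Total energy E = KE + m₀c² = 3.040 + 0.5110 = 3.5510 MeV.
(pc)² = E² − (m₀c²)² = (3.5510)² − (0.5110)² = 12.35 MeV², so pc = 3.514 MeV.
λ = hc/(pc) = 1240 MeV·fm / 3.514 MeV = 353 fm.

λ = 353 fm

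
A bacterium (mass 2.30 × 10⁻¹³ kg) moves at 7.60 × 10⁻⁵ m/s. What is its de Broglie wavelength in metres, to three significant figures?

λ = 3.79 × 10⁻¹⁷ m

p = mv = 2.30 × 10⁻¹³ × 7.60 × 10⁻⁵ = 1.748 × 10⁻¹⁷ kg·m/s.
λ = h/p = 6.626 × 10⁻³⁴ / 1.748 × 10⁻¹⁷ = 3.79 × 10⁻¹⁷ m.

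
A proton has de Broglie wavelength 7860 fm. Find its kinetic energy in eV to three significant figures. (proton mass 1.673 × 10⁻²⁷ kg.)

p = h/λ = 6.626 × 10⁻³⁴ / 7.860 × 10⁻¹² = 8.430 × 10⁻²³ kg·m/s.
KE = p²/(2m) = (8.430 × 10⁻²³)² / (2 × 1.673 × 10⁻²⁷) = 2.124 × 10⁻¹⁸ J = 13.3 eV.

KE = 13.3 eV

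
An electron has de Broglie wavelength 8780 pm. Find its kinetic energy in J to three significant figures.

KE = 3.13 × 10⁻²¹ J

p = h/λ = 6.626 × 10⁻³⁴ / 8.780 × 10⁻⁹ = 7.547 × 10⁻²⁶ kg·m/s.
KE = p²/(2m) = (7.547 × 10⁻²⁶)² / (2 × 9.109 × 10⁻³¹) = 3.126 × 10⁻²¹ J = 3.13 × 10⁻²¹ J.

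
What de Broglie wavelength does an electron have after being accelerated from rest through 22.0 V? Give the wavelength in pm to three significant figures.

λ = 261 pm

KE = eV = 1.602 × 10⁻¹⁹ × 22.00 = 3.524 × 10⁻¹⁸ J.
p = √(2mKE) = √(2 × 9.109 × 10⁻³¹ × 3.524 × 10⁻¹⁸) = 2.534 × 10⁻²⁴ kg·m/s.
λ = h/p = 6.626 × 10⁻³⁴ / 2.534 × 10⁻²⁴ = 2.61 × 10⁻¹⁰ m = 261 pm.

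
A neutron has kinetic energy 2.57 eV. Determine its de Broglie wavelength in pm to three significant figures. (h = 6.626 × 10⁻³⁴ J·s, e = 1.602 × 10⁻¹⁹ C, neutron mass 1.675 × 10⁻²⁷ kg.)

KE = 2.57 eV = 4.117 × 10⁻¹⁹ J.
p = √(2mKE) = √(2 × 1.675 × 10⁻²⁷ × 4.117 × 10⁻¹⁹) = 3.714 × 10⁻²³ kg·m/s.
λ = h/p = 6.626 × 10⁻³⁴ / 3.714 × 10⁻²³ = 1.78 × 10⁻¹¹ m = 17.8 pm.

λ = 17.8 pm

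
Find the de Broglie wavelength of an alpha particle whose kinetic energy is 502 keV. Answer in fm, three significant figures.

λ = 20.3 fm

KE = 502 keV = 8.042 × 10⁻¹⁴ J.
p = √(2mKE) = √(2 × 6.645 × 10⁻²⁷ × 8.042 × 10⁻¹⁴) = 3.269 × 10⁻²⁰ kg·m/s.
λ = h/p = 6.626 × 10⁻³⁴ / 3.269 × 10⁻²⁰ = 2.03 × 10⁻¹⁴ m = 20.3 fm.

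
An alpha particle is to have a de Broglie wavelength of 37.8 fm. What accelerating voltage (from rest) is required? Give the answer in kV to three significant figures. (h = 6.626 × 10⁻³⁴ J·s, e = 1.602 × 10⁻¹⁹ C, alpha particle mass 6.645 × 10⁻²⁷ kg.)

p = h/λ = 6.626 × 10⁻³⁴ / 3.780 × 10⁻¹⁴ = 1.753 × 10⁻²⁰ kg·m/s.
KE = p²/(2m) = 2.312 × 10⁻¹⁴ J.
V = KE/2e = 2.312 × 10⁻¹⁴ / (2 × 1.602 × 10⁻¹⁹) = 72.2 kV.

V = 72.2 kV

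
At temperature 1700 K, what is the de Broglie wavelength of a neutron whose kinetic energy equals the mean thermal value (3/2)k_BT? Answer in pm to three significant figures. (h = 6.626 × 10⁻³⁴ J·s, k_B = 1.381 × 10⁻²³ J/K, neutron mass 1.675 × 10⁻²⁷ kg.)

λ = 61.0 pm

KE = (3/2)k_BT = 1.5 × 1.381 × 10⁻²³ × 1700 = 3.522 × 10⁻²⁰ J.
p = √(2mKE) = √(2 × 1.675 × 10⁻²⁷ × 3.522 × 10⁻²⁰) = 1.086 × 10⁻²³ kg·m/s.
λ = h/p = 6.10 × 10⁻¹¹ m = 61.0 pm.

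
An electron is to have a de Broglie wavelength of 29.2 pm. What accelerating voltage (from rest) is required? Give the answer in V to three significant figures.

V = 1760 V

p = h/λ = 6.626 × 10⁻³⁴ / 2.920 × 10⁻¹¹ = 2.269 × 10⁻²³ kg·m/s.
KE = p²/(2m) = 2.826 × 10⁻¹⁶ J.
V = KE/e = 2.826 × 10⁻¹⁶ / (1.602 × 10⁻¹⁹) = 1760 V.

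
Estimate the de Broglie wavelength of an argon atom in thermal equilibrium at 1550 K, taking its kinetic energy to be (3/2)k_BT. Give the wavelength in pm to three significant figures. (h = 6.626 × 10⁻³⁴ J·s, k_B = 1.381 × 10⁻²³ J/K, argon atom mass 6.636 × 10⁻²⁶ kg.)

KE = (3/2)k_BT = 1.5 × 1.381 × 10⁻²³ × 1550 = 3.211 × 10⁻²⁰ J.
p = √(2mKE) = √(2 × 6.636 × 10⁻²⁶ × 3.211 × 10⁻²⁰) = 6.528 × 10⁻²³ kg·m/s.
λ = h/p = 1.02 × 10⁻¹¹ m = 10.2 pm.

λ = 10.2 pm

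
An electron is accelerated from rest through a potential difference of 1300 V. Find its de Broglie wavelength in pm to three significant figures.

λ = 34.0 pm

KE = eV = 1.602 × 10⁻¹⁹ × 1300 = 2.083 × 10⁻¹⁶ J.
p = √(2mKE) = √(2 × 9.109 × 10⁻³¹ × 2.083 × 10⁻¹⁶) = 1.948 × 10⁻²³ kg·m/s.
λ = h/p = 6.626 × 10⁻³⁴ / 1.948 × 10⁻²³ = 3.40 × 10⁻¹¹ m = 34.0 pm.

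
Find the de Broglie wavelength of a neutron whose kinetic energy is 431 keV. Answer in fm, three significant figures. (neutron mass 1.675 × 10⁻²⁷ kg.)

λ = 43.6 fm

KE = 431 keV = 6.905 × 10⁻¹⁴ J.
p = √(2mKE) = √(2 × 1.675 × 10⁻²⁷ × 6.905 × 10⁻¹⁴) = 1.521 × 10⁻²⁰ kg·m/s.
λ = h/p = 6.626 × 10⁻³⁴ / 1.521 × 10⁻²⁰ = 4.36 × 10⁻¹⁴ m = 43.6 fm.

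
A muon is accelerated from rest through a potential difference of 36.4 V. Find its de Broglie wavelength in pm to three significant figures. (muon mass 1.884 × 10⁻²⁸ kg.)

KE = eV = 1.602 × 10⁻¹⁹ × 36.40 = 5.831 × 10⁻¹⁸ J.
p = √(2mKE) = √(2 × 1.884 × 10⁻²⁸ × 5.831 × 10⁻¹⁸) = 4.687 × 10⁻²³ kg·m/s.
λ = h/p = 6.626 × 10⁻³⁴ / 4.687 × 10⁻²³ = 1.41 × 10⁻¹¹ m = 14.1 pm.

λ = 14.1 pm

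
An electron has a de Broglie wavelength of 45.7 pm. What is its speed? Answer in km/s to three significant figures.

v = 1.59 × 10⁴ km/s

p = h/λ = 6.626 × 10⁻³⁴ / 4.570 × 10⁻¹¹ = 1.450 × 10⁻²³ kg·m/s.
v = p/m = 1.450 × 10⁻²³ / 9.109 × 10⁻³¹ = 1.59 × 10⁷ m/s = 1.59 × 10⁴ km/s.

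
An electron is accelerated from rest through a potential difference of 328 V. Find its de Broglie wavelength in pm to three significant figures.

λ = 67.7 pm

KE = eV = 1.602 × 10⁻¹⁹ × 328.0 = 5.255 × 10⁻¹⁷ J.
p = √(2mKE) = √(2 × 9.109 × 10⁻³¹ × 5.255 × 10⁻¹⁷) = 9.784 × 10⁻²⁴ kg·m/s.
λ = h/p = 6.626 × 10⁻³⁴ / 9.784 × 10⁻²⁴ = 6.77 × 10⁻¹¹ m = 67.7 pm.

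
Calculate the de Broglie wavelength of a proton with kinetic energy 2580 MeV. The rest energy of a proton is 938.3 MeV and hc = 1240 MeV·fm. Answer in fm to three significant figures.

λ = 0.366 fm

Total energy E = KE + m₀c² = 2580 + 938.3 = 3518.3 MeV.
(pc)² = E² − (m₀c²)² = (3518.3)² − (938.3)² = 1.150 × 10⁷ MeV², so pc = 3391 MeV.
λ = hc/(pc) = 1240 MeV·fm / 3391 MeV = 0.366 fm.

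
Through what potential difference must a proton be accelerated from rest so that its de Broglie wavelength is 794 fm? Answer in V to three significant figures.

p = h/λ = 6.626 × 10⁻³⁴ / 7.940 × 10⁻¹³ = 8.345 × 10⁻²² kg·m/s.
KE = p²/(2m) = 2.081 × 10⁻¹⁶ J.
V = KE/e = 2.081 × 10⁻¹⁶ / (1.602 × 10⁻¹⁹) = 1300 V.

V = 1300 V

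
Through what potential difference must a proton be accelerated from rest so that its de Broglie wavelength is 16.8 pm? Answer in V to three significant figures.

p = h/λ = 6.626 × 10⁻³⁴ / 1.680 × 10⁻¹¹ = 3.944 × 10⁻²³ kg·m/s.
KE = p²/(2m) = 4.649 × 10⁻¹⁹ J.
V = KE/e = 4.649 × 10⁻¹⁹ / (1.602 × 10⁻¹⁹) = 2.90 V.

V = 2.90 V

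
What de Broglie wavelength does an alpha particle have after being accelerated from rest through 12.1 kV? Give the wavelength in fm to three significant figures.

λ = 92.3 fm

KE = 2eV = 2 × 1.602 × 10⁻¹⁹ × 1.210 × 10⁴ = 3.877 × 10⁻¹⁵ J.
p = √(2mKE) = √(2 × 6.645 × 10⁻²⁷ × 3.877 × 10⁻¹⁵) = 7.178 × 10⁻²¹ kg·m/s.
λ = h/p = 6.626 × 10⁻³⁴ / 7.178 × 10⁻²¹ = 9.23 × 10⁻¹⁴ m = 92.3 fm.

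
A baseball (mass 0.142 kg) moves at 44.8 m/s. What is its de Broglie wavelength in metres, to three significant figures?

p = mv = 0.142 × 44.8 = 6.362 kg·m/s.
λ = h/p = 6.626 × 10⁻³⁴ / 6.362 = 1.04 × 10⁻³⁴ m.

λ = 1.04 × 10⁻³⁴ m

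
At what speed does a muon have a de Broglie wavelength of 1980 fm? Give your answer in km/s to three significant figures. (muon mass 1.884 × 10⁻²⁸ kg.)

p = h/λ = 6.626 × 10⁻³⁴ / 1.980 × 10⁻¹² = 3.346 × 10⁻²² kg·m/s.
v = p/m = 3.346 × 10⁻²² / 1.884 × 10⁻²⁸ = 1.78 × 10⁶ m/s = 1780 km/s.

v = 1780 km/s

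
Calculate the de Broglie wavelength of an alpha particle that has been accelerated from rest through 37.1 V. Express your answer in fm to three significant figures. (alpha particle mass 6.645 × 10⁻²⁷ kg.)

KE = 2eV = 2 × 1.602 × 10⁻¹⁹ × 37.10 = 1.189 × 10⁻¹⁷ J.
p = √(2mKE) = √(2 × 6.645 × 10⁻²⁷ × 1.189 × 10⁻¹⁷) = 3.975 × 10⁻²² kg·m/s.
λ = h/p = 6.626 × 10⁻³⁴ / 3.975 × 10⁻²² = 1.67 × 10⁻¹² m = 1670 fm.

λ = 1670 fm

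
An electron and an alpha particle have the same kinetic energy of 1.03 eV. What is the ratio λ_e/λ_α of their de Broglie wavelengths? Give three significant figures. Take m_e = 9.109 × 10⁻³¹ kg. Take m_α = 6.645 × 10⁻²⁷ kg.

λ_e/λ_α = 85.4

At fixed KE, p = √(2mKE) so λ = h/p ∝ 1/√m.
λ_e/λ_α = √(m_α/m_e) = √(6.645 × 10⁻²⁷/9.109 × 10⁻³¹) = √(7295) = 85.4.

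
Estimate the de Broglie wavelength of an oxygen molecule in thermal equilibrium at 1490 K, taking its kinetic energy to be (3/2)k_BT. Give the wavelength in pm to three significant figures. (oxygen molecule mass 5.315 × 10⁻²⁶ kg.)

λ = 11.6 pm

KE = (3/2)k_BT = 1.5 × 1.381 × 10⁻²³ × 1490 = 3.087 × 10⁻²⁰ J.
p = √(2mKE) = √(2 × 5.315 × 10⁻²⁶ × 3.087 × 10⁻²⁰) = 5.728 × 10⁻²³ kg·m/s.
λ = h/p = 1.16 × 10⁻¹¹ m = 11.6 pm.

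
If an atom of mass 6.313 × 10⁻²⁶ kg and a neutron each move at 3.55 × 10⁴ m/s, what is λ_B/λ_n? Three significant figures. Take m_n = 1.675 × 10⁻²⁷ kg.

λ_B/λ_n = 0.0265

At fixed v, p = mv so λ = h/(mv) ∝ 1/m.
λ_B/λ_n = m_n/m_B = 1.675 × 10⁻²⁷/6.313 × 10⁻²⁶ = 0.0265.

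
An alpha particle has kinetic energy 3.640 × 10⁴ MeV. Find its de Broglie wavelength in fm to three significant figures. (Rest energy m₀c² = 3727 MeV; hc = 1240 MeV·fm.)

Total energy E = KE + m₀c² = 3.640 × 10⁴ + 3727 = 40127 MeV.
(pc)² = E² − (m₀c²)² = (40127)² − (3727)² = 1.596 × 10⁹ MeV², so pc = 3.995 × 10⁴ MeV.
λ = hc/(pc) = 1240 MeV·fm / 3.995 × 10⁴ MeV = 0.0310 fm.

λ = 0.0310 fm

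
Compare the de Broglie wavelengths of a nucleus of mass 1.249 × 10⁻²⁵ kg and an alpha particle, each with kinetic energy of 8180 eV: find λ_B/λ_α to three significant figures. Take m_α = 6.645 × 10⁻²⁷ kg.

λ_B/λ_α = 0.231

At fixed KE, p = √(2mKE) so λ = h/p ∝ 1/√m.
λ_B/λ_α = √(m_α/m_B) = √(6.645 × 10⁻²⁷/1.249 × 10⁻²⁵) = √(0.05320) = 0.231.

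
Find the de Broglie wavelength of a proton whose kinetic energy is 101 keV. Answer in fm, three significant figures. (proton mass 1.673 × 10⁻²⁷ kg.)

KE = 101 keV = 1.618 × 10⁻¹⁴ J.
p = √(2mKE) = √(2 × 1.673 × 10⁻²⁷ × 1.618 × 10⁻¹⁴) = 7.358 × 10⁻²¹ kg·m/s.
λ = h/p = 6.626 × 10⁻³⁴ / 7.358 × 10⁻²¹ = 9.01 × 10⁻¹⁴ m = 90.1 fm.

λ = 90.1 fm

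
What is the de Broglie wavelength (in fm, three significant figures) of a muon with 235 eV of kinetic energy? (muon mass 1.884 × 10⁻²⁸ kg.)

λ = 5560 fm

KE = 235 eV = 3.765 × 10⁻¹⁷ J.
p = √(2mKE) = √(2 × 1.884 × 10⁻²⁸ × 3.765 × 10⁻¹⁷) = 1.191 × 10⁻²² kg·m/s.
λ = h/p = 6.626 × 10⁻³⁴ / 1.191 × 10⁻²² = 5.56 × 10⁻¹² m = 5560 fm.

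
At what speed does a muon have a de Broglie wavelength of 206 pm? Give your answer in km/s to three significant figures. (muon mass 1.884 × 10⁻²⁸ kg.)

v = 17.1 km/s

p = h/λ = 6.626 × 10⁻³⁴ / 2.060 × 10⁻¹⁰ = 3.217 × 10⁻²⁴ kg·m/s.
v = p/m = 3.217 × 10⁻²⁴ / 1.884 × 10⁻²⁸ = 1.71 × 10⁴ m/s = 17.1 km/s.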